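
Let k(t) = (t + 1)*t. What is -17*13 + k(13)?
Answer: -39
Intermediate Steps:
k(t) = t*(1 + t) (k(t) = (1 + t)*t = t*(1 + t))
-17*13 + k(13) = -17*13 + 13*(1 + 13) = -221 + 13*14 = -221 + 182 = -39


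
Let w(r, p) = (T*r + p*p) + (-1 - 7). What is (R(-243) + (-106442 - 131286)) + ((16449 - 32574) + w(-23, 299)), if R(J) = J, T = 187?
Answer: -169004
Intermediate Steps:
w(r, p) = -8 + p**2 + 187*r (w(r, p) = (187*r + p*p) + (-1 - 7) = (187*r + p**2) - 8 = (p**2 + 187*r) - 8 = -8 + p**2 + 187*r)
(R(-243) + (-106442 - 131286)) + ((16449 - 32574) + w(-23, 299)) = (-243 + (-106442 - 131286)) + ((16449 - 32574) + (-8 + 299**2 + 187*(-23))) = (-243 - 237728) + (-16125 + (-8 + 89401 - 4301)) = -237971 + (-16125 + 85092) = -237971 + 68967 = -169004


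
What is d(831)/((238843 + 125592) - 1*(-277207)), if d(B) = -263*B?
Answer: -218553/641642 ≈ -0.34062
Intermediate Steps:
d(831)/((238843 + 125592) - 1*(-277207)) = (-263*831)/((238843 + 125592) - 1*(-277207)) = -218553/(364435 + 277207) = -218553/641642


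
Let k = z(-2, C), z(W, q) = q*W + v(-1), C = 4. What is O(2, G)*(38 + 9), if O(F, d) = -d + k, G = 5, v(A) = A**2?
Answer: -564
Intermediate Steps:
z(W, q) = 1 + W*q (z(W, q) = q*W + (-1)**2 = W*q + 1 = 1 + W*q)
k = -7 (k = 1 - 2*4 = 1 - 8 = -7)
O(F, d) = -7 - d (O(F, d) = -d - 7 = -7 - d)
O(2, G)*(38 + 9) = (-7 - 1*5)*(38 + 9) = (-7 - 5)*47 = -12*47 = -564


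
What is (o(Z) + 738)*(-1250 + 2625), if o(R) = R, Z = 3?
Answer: 1018875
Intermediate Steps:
(o(Z) + 738)*(-1250 + 2625) = (3 + 738)*(-1250 + 2625) = 741*1375 = 1018875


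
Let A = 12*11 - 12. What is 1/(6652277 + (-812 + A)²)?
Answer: 1/7131141 ≈ 1.4023e-7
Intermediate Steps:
A = 120 (A = 132 - 12 = 120)
1/(6652277 + (-812 + A)²) = 1/(6652277 + (-812 + 120)²) = 1/(6652277 + (-692)²) = 1/(6652277 + 478864) = 1/7131141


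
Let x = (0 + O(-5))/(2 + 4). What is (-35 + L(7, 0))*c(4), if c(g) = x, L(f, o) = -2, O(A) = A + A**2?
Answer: -370/3 ≈ -123.33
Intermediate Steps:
x = 10/3 (x = (0 - 5*(1 - 5))/(2 + 4) = (0 - 5*(-4))/6 = (0 + 20)*(1/6) = 20*(1/6) = 10/3 ≈ 3.3333)
c(g) = 10/3
(-35 + L(7, 0))*c(4) = (-35 - 2)*(10/3) = -37*10/3 = -370/3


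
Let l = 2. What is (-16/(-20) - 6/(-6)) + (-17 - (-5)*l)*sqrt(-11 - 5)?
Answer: 9/5 - 28*I ≈ 1.8 - 28.0*I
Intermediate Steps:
(-16/(-20) - 6/(-6)) + (-17 - (-5)*l)*sqrt(-11 - 5) = (-16/(-20) - 6/(-6)) + (-17 - (-5)*2)*sqrt(-11 - 5) = (-16*(-1/20) - 6*(-1/6)) + (-17 - 1*(-10))*sqrt(-16) = (4/5 + 1) + (-17 + 10)*(4*I) = 9/5 - 28*I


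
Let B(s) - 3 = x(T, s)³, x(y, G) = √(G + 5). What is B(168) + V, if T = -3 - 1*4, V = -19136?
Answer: -19133 + 173*√173 ≈ -16858.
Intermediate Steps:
T = -7 (T = -3 - 4 = -7)
x(y, G) = √(5 + G)
B(s) = 3 + (5 + s)^(3/2) (B(s) = 3 + (√(5 + s))³ = 3 + (5 + s)^(3/2))
B(168) + V = (3 + (5 + 168)^(3/2)) - 19136 = (3 + 173^(3/2)) - 19136 = (3 + 173*√173) - 19136 = -19133 + 173*√173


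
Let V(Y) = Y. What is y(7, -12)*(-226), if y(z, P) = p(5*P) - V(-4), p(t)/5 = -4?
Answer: 3616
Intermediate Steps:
p(t) = -20 (p(t) = 5*(-4) = -20)
y(z, P) = -16 (y(z, P) = -20 - 1*(-4) = -20 + 4 = -16)
y(7, -12)*(-226) = -16*(-226) = 3616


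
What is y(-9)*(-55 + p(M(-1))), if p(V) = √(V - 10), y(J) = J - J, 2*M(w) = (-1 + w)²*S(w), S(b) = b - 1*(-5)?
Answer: 0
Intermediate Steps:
S(b) = 5 + b (S(b) = b + 5 = 5 + b)
M(w) = (-1 + w)²*(5 + w)/2 (M(w) = ((-1 + w)²*(5 + w))/2 = (-1 + w)²*(5 + w)/2)
y(J) = 0
p(V) = √(-10 + V)
y(-9)*(-55 + p(M(-1))) = 0*(-55 + √(-10 + (-1 - 1)²*(5 - 1)/2)) = 0*(-55 + √(-10 + (½)*(-2)²*4)) = 0*(-55 + √(-10 + (½)*4*4)) = 0*(-55 + √(-10 + 8)) = 0*(-55 + √(-2)) = 0*(-55 + I*√2) = 0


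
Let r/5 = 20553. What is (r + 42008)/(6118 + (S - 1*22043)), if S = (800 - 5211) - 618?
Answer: -144773/20954 ≈ -6.9091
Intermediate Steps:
r = 102765 (r = 5*20553 = 102765)
S = -5029 (S = -4411 - 618 = -5029)
(r + 42008)/(6118 + (S - 1*22043)) = (102765 + 42008)/(6118 + (-5029 - 1*22043)) = 144773/(6118 + (-5029 - 22043)) = 144773/(6118 - 27072) = 144773/(-20954) = 144773*(-1/20954) = -144773/20954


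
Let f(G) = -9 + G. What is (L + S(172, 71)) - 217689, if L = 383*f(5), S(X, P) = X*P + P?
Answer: -206938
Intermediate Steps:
S(X, P) = P + P*X (S(X, P) = P*X + P = P + P*X)
L = -1532 (L = 383*(-9 + 5) = 383*(-4) = -1532)
(L + S(172, 71)) - 217689 = (-1532 + 71*(1 + 172)) - 217689 = (-1532 + 71*173) - 217689 = (-1532 + 12283) - 217689 = 10751 - 217689 = -206938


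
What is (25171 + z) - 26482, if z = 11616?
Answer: 10305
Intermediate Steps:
(25171 + z) - 26482 = (25171 + 11616) - 26482 = 36787 - 26482 = 10305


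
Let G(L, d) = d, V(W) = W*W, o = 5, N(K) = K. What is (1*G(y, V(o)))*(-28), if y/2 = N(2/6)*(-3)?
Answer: -700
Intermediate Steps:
y = -2 (y = 2*((2/6)*(-3)) = 2*((2*(1/6))*(-3)) = 2*((1/3)*(-3)) = 2*(-1) = -2)
V(W) = W**2
(1*G(y, V(o)))*(-28) = (1*5**2)*(-28) = (1*25)*(-28) = 25*(-28) = -700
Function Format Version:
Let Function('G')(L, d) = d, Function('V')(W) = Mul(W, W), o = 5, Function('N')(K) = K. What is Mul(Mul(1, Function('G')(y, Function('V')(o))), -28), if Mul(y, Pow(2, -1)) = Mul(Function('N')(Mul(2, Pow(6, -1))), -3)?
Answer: -700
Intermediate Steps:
y = -2 (y = Mul(2, Mul(Mul(2, Pow(6, -1)), -3)) = Mul(2, Mul(Mul(2, Rational(1, 6)), -3)) = Mul(2, Mul(Rational(1, 3), -3)) = Mul(2, -1) = -2)
Function('V')(W) = Pow(W, 2)
Mul(Mul(1, Function('G')(y, Function('V')(o))), -28) = Mul(Mul(1, Pow(5, 2)), -28) = Mul(Mul(1, 25), -28) = Mul(25, -28) = -700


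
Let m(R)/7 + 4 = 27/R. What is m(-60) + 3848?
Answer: 76337/20 ≈ 3816.9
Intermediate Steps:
m(R) = -28 + 189/R (m(R) = -28 + 7*(27/R) = -28 + 189/R)
m(-60) + 3848 = (-28 + 189/(-60)) + 3848 = (-28 + 189*(-1/60)) + 3848 = (-28 - 63/20) + 3848 = -623/20 + 3848 = 76337/20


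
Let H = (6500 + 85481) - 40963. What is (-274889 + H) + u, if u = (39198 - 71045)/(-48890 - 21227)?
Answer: -15697131060/70117 ≈ -2.2387e+5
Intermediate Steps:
H = 51018 (H = 91981 - 40963 = 51018)
u = 31847/70117 (u = -31847/(-70117) = -31847*(-1/70117) = 31847/70117 ≈ 0.45420)
(-274889 + H) + u = (-274889 + 51018) + 31847/70117 = -223871 + 31847/70117 = -15697131060/70117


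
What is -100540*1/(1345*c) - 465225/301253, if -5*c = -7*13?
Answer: -41676219395/7374372187 ≈ -5.6515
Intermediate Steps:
c = 91/5 (c = -(-7)*13/5 = -⅕*(-91) = 91/5 ≈ 18.200)
-100540*1/(1345*c) - 465225/301253 = -100540/(1345*(91/5)) - 465225/301253 = -100540/24479 - 465225*1/301253 = -100540*1/24479 - 465225/301253 = -100540/24479 - 465225/301253 = -41676219395/7374372187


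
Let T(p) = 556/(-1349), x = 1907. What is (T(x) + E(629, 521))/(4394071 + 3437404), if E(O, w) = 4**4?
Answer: 344788/10564659775 ≈ 3.2636e-5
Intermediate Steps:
E(O, w) = 256
T(p) = -556/1349 (T(p) = 556*(-1/1349) = -556/1349)
(T(x) + E(629, 521))/(4394071 + 3437404) = (-556/1349 + 256)/(4394071 + 3437404) = (344788/1349)/7831475 = (344788/1349)*(1/7831475) = 344788/10564659775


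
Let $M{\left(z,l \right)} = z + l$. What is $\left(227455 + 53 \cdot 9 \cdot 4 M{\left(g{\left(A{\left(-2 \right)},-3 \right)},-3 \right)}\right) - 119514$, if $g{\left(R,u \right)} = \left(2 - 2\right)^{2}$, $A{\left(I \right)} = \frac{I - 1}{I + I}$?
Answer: $102217$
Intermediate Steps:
$A{\left(I \right)} = \frac{-1 + I}{2 I}$
$g{\left(R,u \right)} = 0$ ($g{\left(R,u \right)} = 0^{2} = 0$)
$M{\left(z,l \right)} = l + z$
$\left(227455 + 53 \cdot 9 \cdot 4 M{\left(g{\left(A{\left(-2 \right)},-3 \right)},-3 \right)}\right) - 119514 = \left(227455 + 53 \cdot 9 \cdot 4 \left(-3 + 0\right)\right) - 119514 = \left(227455 + 53 \cdot 36 \left(-3\right)\right) - 119514 = \left(227455 + 1908 \left(-3\right)\right) - 119514 = \left(227455 - 5724\right) - 119514 = 221731 - 119514 = 102217$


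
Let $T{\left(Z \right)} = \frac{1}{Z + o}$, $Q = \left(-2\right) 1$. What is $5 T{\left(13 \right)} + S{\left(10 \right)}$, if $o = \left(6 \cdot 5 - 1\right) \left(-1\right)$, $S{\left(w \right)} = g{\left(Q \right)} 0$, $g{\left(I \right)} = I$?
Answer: $- \frac{5}{16} \approx -0.3125$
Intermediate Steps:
$Q = -2$
$S{\left(w \right)} = 0$ ($S{\left(w \right)} = \left(-2\right) 0 = 0$)
$o = -29$ ($o = \left(30 - 1\right) \left(-1\right) = 29 \left(-1\right) = -29$)
$T{\left(Z \right)} = \frac{1}{-29 + Z}$ ($T{\left(Z \right)} = \frac{1}{Z - 29} = \frac{1}{-29 + Z}$)
$5 T{\left(13 \right)} + S{\left(10 \right)} = \frac{5}{-29 + 13} + 0 = \frac{5}{-16} + 0 = 5 \left(- \frac{1}{16}\right) + 0 = - \frac{5}{16} + 0 = - \frac{5}{16}$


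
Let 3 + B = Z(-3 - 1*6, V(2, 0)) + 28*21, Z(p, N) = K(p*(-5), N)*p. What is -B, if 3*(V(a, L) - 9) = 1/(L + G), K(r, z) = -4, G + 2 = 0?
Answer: -621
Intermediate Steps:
G = -2 (G = -2 + 0 = -2)
V(a, L) = 9 + 1/(3*(-2 + L)) (V(a, L) = 9 + 1/(3*(L - 2)) = 9 + 1/(3*(-2 + L)))
Z(p, N) = -4*p
B = 621 (B = -3 + (-4*(-3 - 1*6) + 28*21) = -3 + (-4*(-3 - 6) + 588) = -3 + (-4*(-9) + 588) = -3 + (36 + 588) = -3 + 624 = 621)
-B = -1*621 = -621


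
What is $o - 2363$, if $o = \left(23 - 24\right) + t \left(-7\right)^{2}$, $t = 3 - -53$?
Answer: $380$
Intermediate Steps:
$t = 56$ ($t = 3 + 53 = 56$)
$o = 2743$ ($o = \left(23 - 24\right) + 56 \left(-7\right)^{2} = \left(23 - 24\right) + 56 \cdot 49 = -1 + 2744 = 2743$)
$o - 2363 = 2743 - 2363 = 380$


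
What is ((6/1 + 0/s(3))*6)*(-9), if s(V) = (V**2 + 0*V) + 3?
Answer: -324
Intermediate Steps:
s(V) = 3 + V**2 (s(V) = (V**2 + 0) + 3 = V**2 + 3 = 3 + V**2)
((6/1 + 0/s(3))*6)*(-9) = ((6/1 + 0/(3 + 3**2))*6)*(-9) = ((6*1 + 0/(3 + 9))*6)*(-9) = ((6 + 0/12)*6)*(-9) = ((6 + 0*(1/12))*6)*(-9) = ((6 + 0)*6)*(-9) = (6*6)*(-9) = 36*(-9) = -324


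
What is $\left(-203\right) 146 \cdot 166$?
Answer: $-4919908$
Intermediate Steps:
$\left(-203\right) 146 \cdot 166 = \left(-29638\right) 166 = -4919908$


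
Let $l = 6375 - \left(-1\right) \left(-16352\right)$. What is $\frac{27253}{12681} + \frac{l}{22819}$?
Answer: $\frac{495367870}{289367739} \approx 1.7119$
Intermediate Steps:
$l = -9977$ ($l = 6375 - 16352 = -9977$)
$\frac{27253}{12681} + \frac{l}{22819} = \frac{27253}{12681} - \frac{9977}{22819} = \frac{495367870}{289367739}$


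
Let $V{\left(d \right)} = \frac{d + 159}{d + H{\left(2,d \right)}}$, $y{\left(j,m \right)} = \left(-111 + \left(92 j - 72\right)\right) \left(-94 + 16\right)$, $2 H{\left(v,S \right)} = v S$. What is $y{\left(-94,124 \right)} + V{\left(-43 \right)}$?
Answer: $\frac{29619116}{43} \approx 6.8882 \cdot 10^{5}$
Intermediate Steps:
$H{\left(v,S \right)} = \frac{S v}{2}$ ($H{\left(v,S \right)} = \frac{v S}{2} = \frac{S v}{2}$)
$y{\left(j,m \right)} = 14274 - 7176 j$ ($y{\left(j,m \right)} = \left(-111 + \left(-72 + 92 j\right)\right) \left(-78\right) = \left(-183 + 92 j\right) \left(-78\right) = 14274 - 7176 j$)
$V{\left(d \right)} = \frac{159 + d}{2 d}$ ($V{\left(d \right)} = \frac{d + 159}{d + \frac{1}{2} d 2} = \frac{159 + d}{d + d} = \frac{159 + d}{2 d}$)
$y{\left(-94,124 \right)} + V{\left(-43 \right)} = \left(14274 - -674544\right) + \frac{159 - 43}{2 \left(-43\right)} = \left(14274 + 674544\right) + \frac{1}{2} \left(- \frac{1}{43}\right) 116 = 688818 - \frac{58}{43} = \frac{29619116}{43}$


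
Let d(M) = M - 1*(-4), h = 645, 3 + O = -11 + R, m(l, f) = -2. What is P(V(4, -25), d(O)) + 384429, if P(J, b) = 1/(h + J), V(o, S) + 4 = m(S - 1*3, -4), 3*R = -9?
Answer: 245650132/639 ≈ 3.8443e+5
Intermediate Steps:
R = -3 (R = (1/3)*(-9) = -3)
V(o, S) = -6 (V(o, S) = -4 - 2 = -6)
O = -17 (O = -3 + (-11 - 3) = -3 - 14 = -17)
d(M) = 4 + M (d(M) = M + 4 = 4 + M)
P(J, b) = 1/(645 + J)
P(V(4, -25), d(O)) + 384429 = 1/(645 - 6) + 384429 = 1/639 + 384429 = 245650132/639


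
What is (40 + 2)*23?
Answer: 966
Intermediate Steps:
(40 + 2)*23 = 42*23 = 966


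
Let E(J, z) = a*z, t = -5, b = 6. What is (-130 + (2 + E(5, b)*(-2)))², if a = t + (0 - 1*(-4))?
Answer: 13456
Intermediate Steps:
a = -1 (a = -5 + (0 - 1*(-4)) = -5 + (0 + 4) = -5 + 4 = -1)
E(J, z) = -z
(-130 + (2 + E(5, b)*(-2)))² = (-130 + (2 - 1*6*(-2)))² = (-130 + (2 - 6*(-2)))² = (-130 + (2 + 12))² = (-130 + 14)² = (-116)² = 13456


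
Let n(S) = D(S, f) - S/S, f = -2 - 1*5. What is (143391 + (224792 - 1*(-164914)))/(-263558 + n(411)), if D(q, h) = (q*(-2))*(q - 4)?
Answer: -59233/66457 ≈ -0.89130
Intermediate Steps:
f = -7 (f = -2 - 5 = -7)
D(q, h) = -2*q*(-4 + q) (D(q, h) = (-2*q)*(-4 + q) = -2*q*(-4 + q))
n(S) = -1 + 2*S*(4 - S) (n(S) = 2*S*(4 - S) - S/S = 2*S*(4 - S) - 1*1 = 2*S*(4 - S) - 1 = -1 + 2*S*(4 - S))
(143391 + (224792 - 1*(-164914)))/(-263558 + n(411)) = (143391 + (224792 - 1*(-164914)))/(-263558 + (-1 - 2*411*(-4 + 411))) = (143391 + (224792 + 164914))/(-263558 + (-1 - 2*411*407)) = (143391 + 389706)/(-263558 + (-1 - 334554)) = 533097/(-263558 - 334555) = 533097/(-598113) = 533097*(-1/598113) = -59233/66457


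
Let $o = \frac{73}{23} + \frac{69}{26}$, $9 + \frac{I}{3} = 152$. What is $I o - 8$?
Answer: $\frac{114637}{46} \approx 2492.1$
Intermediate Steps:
$I = 429$ ($I = -27 + 3 \cdot 152 = -27 + 456 = 429$)
$o = \frac{3485}{598}$ ($o = 73 \cdot \frac{1}{23} + 69 \cdot \frac{1}{26} = \frac{73}{23} + \frac{69}{26} = \frac{3485}{598} \approx 5.8278$)
$I o - 8 = 429 \cdot \frac{3485}{598} - 8 = \frac{115005}{46} - 8 = \frac{114637}{46}$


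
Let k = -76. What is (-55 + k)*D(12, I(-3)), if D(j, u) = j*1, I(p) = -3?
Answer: -1572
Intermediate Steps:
D(j, u) = j
(-55 + k)*D(12, I(-3)) = (-55 - 76)*12 = -131*12 = -1572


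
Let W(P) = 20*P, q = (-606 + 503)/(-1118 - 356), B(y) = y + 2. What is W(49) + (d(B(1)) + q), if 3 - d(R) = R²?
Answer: 1435779/1474 ≈ 974.07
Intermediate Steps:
B(y) = 2 + y
d(R) = 3 - R²
q = 103/1474 (q = -103/(-1474) = -103*(-1/1474) = 103/1474 ≈ 0.069878)
W(49) + (d(B(1)) + q) = 20*49 + ((3 - (2 + 1)²) + 103/1474) = 980 + ((3 - 1*3²) + 103/1474) = 980 + ((3 - 1*9) + 103/1474) = 980 + ((3 - 9) + 103/1474) = 980 + (-6 + 103/1474) = 980 - 8741/1474 = 1435779/1474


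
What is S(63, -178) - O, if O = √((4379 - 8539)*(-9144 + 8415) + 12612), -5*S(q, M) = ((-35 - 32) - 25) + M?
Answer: 54 - 14*√15537 ≈ -1691.1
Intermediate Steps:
S(q, M) = 92/5 - M/5 (S(q, M) = -(((-35 - 32) - 25) + M)/5 = -((-67 - 25) + M)/5 = -(-92 + M)/5 = 92/5 - M/5)
O = 14*√15537 (O = √(-4160*(-729) + 12612) = √(3032640 + 12612) = √3045252 = 14*√15537 ≈ 1745.1)
S(63, -178) - O = (92/5 - ⅕*(-178)) - 14*√15537 = (92/5 + 178/5) - 14*√15537 = 54 - 14*√15537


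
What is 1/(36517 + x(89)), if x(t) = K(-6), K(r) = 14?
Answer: 1/36531 ≈ 2.7374e-5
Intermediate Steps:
x(t) = 14
1/(36517 + x(89)) = 1/(36517 + 14) = 1/36531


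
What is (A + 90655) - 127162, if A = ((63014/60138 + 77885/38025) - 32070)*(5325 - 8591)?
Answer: 204622854933901/1954485 ≈ 1.0469e+8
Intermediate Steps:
A = 204694207317796/1954485 (A = ((63014*(1/60138) + 77885*(1/38025)) - 32070)*(-3266) = ((31507/30069 + 15577/7605) - 32070)*(-3266) = (6051244/1954485 - 32070)*(-3266) = -62674282706/1954485*(-3266) = 204694207317796/1954485 ≈ 1.0473e+8)
(A + 90655) - 127162 = (204694207317796/1954485 + 90655) - 127162 = 204871391155471/1954485 - 127162 = 204622854933901/1954485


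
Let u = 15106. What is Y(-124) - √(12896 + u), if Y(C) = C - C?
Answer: -√28002 ≈ -167.34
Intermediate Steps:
Y(C) = 0
Y(-124) - √(12896 + u) = 0 - √(12896 + 15106) = 0 - √28002 = -√28002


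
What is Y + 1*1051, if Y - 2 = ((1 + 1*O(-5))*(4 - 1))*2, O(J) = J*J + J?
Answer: 1179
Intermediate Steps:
O(J) = J + J² (O(J) = J² + J = J + J²)
Y = 128 (Y = 2 + ((1 + 1*(-5*(1 - 5)))*(4 - 1))*2 = 2 + ((1 + 1*(-5*(-4)))*3)*2 = 2 + ((1 + 1*20)*3)*2 = 2 + ((1 + 20)*3)*2 = 2 + (21*3)*2 = 2 + 63*2 = 2 + 126 = 128)
Y + 1*1051 = 128 + 1*1051 = 128 + 1051 = 1179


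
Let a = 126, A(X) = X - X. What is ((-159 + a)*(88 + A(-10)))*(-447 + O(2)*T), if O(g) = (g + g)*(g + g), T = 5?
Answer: 1065768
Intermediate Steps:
A(X) = 0
O(g) = 4*g² (O(g) = (2*g)*(2*g) = 4*g²)
((-159 + a)*(88 + A(-10)))*(-447 + O(2)*T) = ((-159 + 126)*(88 + 0))*(-447 + (4*2²)*5) = (-33*88)*(-447 + (4*4)*5) = -2904*(-447 + 16*5) = -2904*(-447 + 80) = -2904*(-367) = 1065768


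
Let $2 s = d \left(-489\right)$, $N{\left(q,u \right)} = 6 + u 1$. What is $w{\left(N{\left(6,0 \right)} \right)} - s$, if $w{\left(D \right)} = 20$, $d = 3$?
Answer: $\frac{1507}{2} \approx 753.5$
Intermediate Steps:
$N{\left(q,u \right)} = 6 + u$
$s = - \frac{1467}{2}$ ($s = \frac{3 \left(-489\right)}{2} = \frac{1}{2} \left(-1467\right) = - \frac{1467}{2} \approx -733.5$)
$w{\left(N{\left(6,0 \right)} \right)} - s = 20 - - \frac{1467}{2} = 20 + \frac{1467}{2} = \frac{1507}{2}$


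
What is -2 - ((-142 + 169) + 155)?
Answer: -184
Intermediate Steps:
-2 - ((-142 + 169) + 155) = -2 - (27 + 155) = -2 - 1*182 = -2 - 182 = -184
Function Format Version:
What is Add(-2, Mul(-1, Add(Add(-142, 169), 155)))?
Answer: -184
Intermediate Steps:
Add(-2, Mul(-1, Add(Add(-142, 169), 155))) = Add(-2, Mul(-1, Add(27, 155))) = Add(-2, Mul(-1, 182)) = Add(-2, -182) = -184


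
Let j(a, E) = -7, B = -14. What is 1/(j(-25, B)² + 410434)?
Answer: 1/410483 ≈ 2.4362e-6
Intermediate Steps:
1/(j(-25, B)² + 410434) = 1/((-7)² + 410434) = 1/(49 + 410434) = 1/410483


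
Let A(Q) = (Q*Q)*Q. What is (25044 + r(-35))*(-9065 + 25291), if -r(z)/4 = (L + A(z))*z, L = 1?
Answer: -96987929416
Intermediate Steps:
A(Q) = Q³ (A(Q) = Q²*Q = Q³)
r(z) = -4*z*(1 + z³) (r(z) = -4*(1 + z³)*z = -4*z*(1 + z³))
(25044 + r(-35))*(-9065 + 25291) = (25044 - 4*(-35)*(1 + (-35)³))*(-9065 + 25291) = (25044 - 4*(-35)*(1 - 42875))*16226 = (25044 - 4*(-35)*(-42874))*16226 = (25044 - 6002360)*16226 = -5977316*16226 = -96987929416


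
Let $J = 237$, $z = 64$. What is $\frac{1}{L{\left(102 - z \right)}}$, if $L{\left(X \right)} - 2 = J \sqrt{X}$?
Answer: $- \frac{1}{1067209} + \frac{237 \sqrt{38}}{2134418} \approx 0.00068354$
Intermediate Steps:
$L{\left(X \right)} = 2 + 237 \sqrt{X}$
$\frac{1}{L{\left(102 - z \right)}} = \frac{1}{2 + 237 \sqrt{102 - 64}} = \frac{1}{2 + 237 \sqrt{38}}$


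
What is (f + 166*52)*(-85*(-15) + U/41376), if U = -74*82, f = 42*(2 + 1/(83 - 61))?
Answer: 1264601698451/113784 ≈ 1.1114e+7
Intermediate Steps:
f = 945/11 (f = 42*(2 + 1/22) = 42*(45/22) = 945/11 ≈ 85.909)
U = -6068
(f + 166*52)*(-85*(-15) + U/41376) = (945/11 + 166*52)*(-85*(-15) - 6068/41376) = (945/11 + 8632)*(1275 - 6068*1/41376) = 95897*(1275 - 1517/10344)/11 = (95897/11)*(13187083/10344) = 1264601698451/113784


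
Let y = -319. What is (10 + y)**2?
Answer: 95481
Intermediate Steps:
(10 + y)**2 = (10 - 319)**2 = (-309)**2 = 95481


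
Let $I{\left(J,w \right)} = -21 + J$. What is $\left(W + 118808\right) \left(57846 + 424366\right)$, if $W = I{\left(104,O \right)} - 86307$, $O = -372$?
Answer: $15712395808$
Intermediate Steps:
$W = -86224$ ($W = \left(-21 + 104\right) - 86307 = 83 - 86307 = -86224$)
$\left(W + 118808\right) \left(57846 + 424366\right) = \left(-86224 + 118808\right) \left(57846 + 424366\right) = 32584 \cdot 482212 = 15712395808$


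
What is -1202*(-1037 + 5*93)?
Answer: 687544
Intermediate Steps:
-1202*(-1037 + 5*93) = -1202*(-1037 + 465) = -1202*(-572) = 687544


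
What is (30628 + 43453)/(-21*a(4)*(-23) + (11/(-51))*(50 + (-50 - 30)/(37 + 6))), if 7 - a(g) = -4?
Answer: 54153211/3876213 ≈ 13.971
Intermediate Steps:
a(g) = 11 (a(g) = 7 - 1*(-4) = 7 + 4 = 11)
(30628 + 43453)/(-21*a(4)*(-23) + (11/(-51))*(50 + (-50 - 30)/(37 + 6))) = (30628 + 43453)/(-21*11*(-23) + (11/(-51))*(50 + (-50 - 30)/(37 + 6))) = 74081/(-231*(-23) + (11*(-1/51))*(50 - 80/43)) = 74081/(5313 - 11*(50 - 80*1/43)/51) = 74081/(5313 - 11*(50 - 80/43)/51) = 74081/(5313 - 11/51*2070/43) = 74081/(5313 - 7590/731) = 74081/(3876213/731) = 74081*(731/3876213) = 54153211/3876213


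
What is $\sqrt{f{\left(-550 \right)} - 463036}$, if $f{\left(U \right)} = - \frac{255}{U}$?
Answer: $\frac{i \sqrt{5602729990}}{110} \approx 680.47 i$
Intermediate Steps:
$\sqrt{f{\left(-550 \right)} - 463036} = \sqrt{- \frac{255}{-550} - 463036} = \sqrt{\left(-255\right) \left(- \frac{1}{550}\right) - 463036} = \sqrt{\frac{51}{110} - 463036} = \sqrt{- \frac{50933909}{110}} = \frac{i \sqrt{5602729990}}{110}$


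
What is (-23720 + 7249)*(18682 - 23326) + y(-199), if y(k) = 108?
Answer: 76491432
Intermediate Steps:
(-23720 + 7249)*(18682 - 23326) + y(-199) = (-23720 + 7249)*(18682 - 23326) + 108 = -16471*(-4644) + 108 = 76491324 + 108 = 76491432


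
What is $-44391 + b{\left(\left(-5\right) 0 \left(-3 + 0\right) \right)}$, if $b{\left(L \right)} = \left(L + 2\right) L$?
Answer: $-44391$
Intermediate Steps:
$b{\left(L \right)} = L \left(2 + L\right)$ ($b{\left(L \right)} = \left(2 + L\right) L = L \left(2 + L\right)$)
$-44391 + b{\left(\left(-5\right) 0 \left(-3 + 0\right) \right)} = -44391 + \left(-5\right) 0 \left(-3 + 0\right) \left(2 + \left(-5\right) 0 \left(-3 + 0\right)\right) = -44391 + 0 \left(-3\right) \left(2 + 0 \left(-3\right)\right) = -44391 + 0 \left(2 + 0\right) = -44391 + 0 \cdot 2 = -44391 + 0 = -44391$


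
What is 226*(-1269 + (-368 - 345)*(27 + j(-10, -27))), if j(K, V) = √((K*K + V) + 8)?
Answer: -6087762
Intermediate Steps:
j(K, V) = √(8 + V + K²) (j(K, V) = √((K² + V) + 8) = √((V + K²) + 8) = √(8 + V + K²))
226*(-1269 + (-368 - 345)*(27 + j(-10, -27))) = 226*(-1269 + (-368 - 345)*(27 + √(8 - 27 + (-10)²))) = 226*(-1269 - 713*(27 + √(8 - 27 + 100))) = 226*(-1269 - 713*(27 + √81)) = 226*(-1269 - 713*(27 + 9)) = 226*(-1269 - 713*36) = 226*(-1269 - 25668) = 226*(-26937) = -6087762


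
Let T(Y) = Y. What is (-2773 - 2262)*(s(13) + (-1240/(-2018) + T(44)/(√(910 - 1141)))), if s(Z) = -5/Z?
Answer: -15180525/13117 + 20140*I*√231/21 ≈ -1157.3 + 14576.0*I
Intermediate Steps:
(-2773 - 2262)*(s(13) + (-1240/(-2018) + T(44)/(√(910 - 1141)))) = (-2773 - 2262)*(-5/13 + (-1240/(-2018) + 44/(√(910 - 1141)))) = -5035*(-5*1/13 + (-1240*(-1/2018) + 44/(√(-231)))) = -5035*(-5/13 + (620/1009 + 44/((I*√231)))) = -5035*(-5/13 + (620/1009 + 44*(-I*√231/231))) = -5035*(-5/13 + (620/1009 - 4*I*√231/21)) = -5035*(3015/13117 - 4*I*√231/21) = -15180525/13117 + 20140*I*√231/21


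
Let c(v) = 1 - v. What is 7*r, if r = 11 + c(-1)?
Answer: 91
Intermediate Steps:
r = 13 (r = 11 + (1 - 1*(-1)) = 11 + (1 + 1) = 11 + 2 = 13)
7*r = 7*13 = 91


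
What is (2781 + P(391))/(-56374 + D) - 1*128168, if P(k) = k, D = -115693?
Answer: -22053486428/172067 ≈ -1.2817e+5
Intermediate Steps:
(2781 + P(391))/(-56374 + D) - 1*128168 = (2781 + 391)/(-56374 - 115693) - 1*128168 = 3172/(-172067) - 128168 = 3172*(-1/172067) - 128168 = -3172/172067 - 128168 = -22053486428/172067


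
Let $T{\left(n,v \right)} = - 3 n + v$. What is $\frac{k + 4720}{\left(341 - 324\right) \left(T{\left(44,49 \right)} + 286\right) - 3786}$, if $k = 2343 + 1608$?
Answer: $- \frac{8671}{335} \approx -25.884$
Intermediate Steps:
$k = 3951$
$T{\left(n,v \right)} = v - 3 n$
$\frac{k + 4720}{\left(341 - 324\right) \left(T{\left(44,49 \right)} + 286\right) - 3786} = \frac{3951 + 4720}{\left(341 - 324\right) \left(\left(49 - 132\right) + 286\right) - 3786} = \frac{8671}{17 \left(\left(49 - 132\right) + 286\right) - 3786} = \frac{8671}{17 \left(-83 + 286\right) - 3786} = \frac{8671}{17 \cdot 203 - 3786} = \frac{8671}{3451 - 3786} = \frac{8671}{-335} = 8671 \left(- \frac{1}{335}\right) = - \frac{8671}{335}$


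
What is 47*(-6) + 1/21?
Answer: -5921/21 ≈ -281.95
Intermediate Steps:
47*(-6) + 1/21 = -282 + 1/21 = -5921/21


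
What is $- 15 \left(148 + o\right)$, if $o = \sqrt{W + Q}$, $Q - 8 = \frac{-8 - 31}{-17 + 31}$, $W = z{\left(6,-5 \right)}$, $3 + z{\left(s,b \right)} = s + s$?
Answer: $-2220 - \frac{15 \sqrt{2786}}{14} \approx -2276.6$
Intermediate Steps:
$z{\left(s,b \right)} = -3 + 2 s$ ($z{\left(s,b \right)} = -3 + \left(s + s\right) = -3 + 2 s$)
$W = 9$ ($W = -3 + 2 \cdot 6 = -3 + 12 = 9$)
$Q = \frac{73}{14}$ ($Q = 8 + \frac{-8 - 31}{-17 + 31} = 8 - \frac{39}{14} = \frac{73}{14} \approx 5.2143$)
$o = \frac{\sqrt{2786}}{14}$ ($o = \sqrt{9 + \frac{73}{14}} = \sqrt{\frac{199}{14}} = \frac{\sqrt{2786}}{14} \approx 3.7702$)
$- 15 \left(148 + o\right) = - 15 \left(148 + \frac{\sqrt{2786}}{14}\right) = -2220 - \frac{15 \sqrt{2786}}{14}$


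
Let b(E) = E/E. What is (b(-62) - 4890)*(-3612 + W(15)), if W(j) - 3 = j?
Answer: 17571066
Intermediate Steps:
b(E) = 1
W(j) = 3 + j
(b(-62) - 4890)*(-3612 + W(15)) = (1 - 4890)*(-3612 + (3 + 15)) = -4889*(-3612 + 18) = -4889*(-3594) = 17571066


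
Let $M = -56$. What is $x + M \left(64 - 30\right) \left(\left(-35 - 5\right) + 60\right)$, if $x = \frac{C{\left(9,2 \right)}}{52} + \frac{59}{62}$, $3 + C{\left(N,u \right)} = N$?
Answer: $- \frac{15345810}{403} \approx -38079.0$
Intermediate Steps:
$C{\left(N,u \right)} = -3 + N$
$x = \frac{430}{403}$ ($x = \frac{-3 + 9}{52} + \frac{59}{62} = 6 \cdot \frac{1}{52} + 59 \cdot \frac{1}{62} = \frac{3}{26} + \frac{59}{62} = \frac{430}{403} \approx 1.067$)
$x + M \left(64 - 30\right) \left(\left(-35 - 5\right) + 60\right) = \frac{430}{403} - 56 \left(64 - 30\right) \left(\left(-35 - 5\right) + 60\right) = \frac{430}{403} - 56 \cdot 34 \left(\left(-35 - 5\right) + 60\right) = \frac{430}{403} - 56 \cdot 34 \left(-40 + 60\right) = \frac{430}{403} - 56 \cdot 34 \cdot 20 = \frac{430}{403} - 38080 = - \frac{15345810}{403}$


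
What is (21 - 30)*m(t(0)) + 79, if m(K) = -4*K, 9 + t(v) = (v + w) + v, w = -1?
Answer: -281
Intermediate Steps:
t(v) = -10 + 2*v (t(v) = -9 + ((v - 1) + v) = -9 + ((-1 + v) + v) = -9 + (-1 + 2*v) = -10 + 2*v)
(21 - 30)*m(t(0)) + 79 = (21 - 30)*(-4*(-10 + 2*0)) + 79 = -(-36)*(-10 + 0) + 79 = -(-36)*(-10) + 79 = -9*40 + 79 = -360 + 79 = -281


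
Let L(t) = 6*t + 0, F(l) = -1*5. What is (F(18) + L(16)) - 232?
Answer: -141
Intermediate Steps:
F(l) = -5
L(t) = 6*t
(F(18) + L(16)) - 232 = (-5 + 6*16) - 232 = (-5 + 96) - 232 = 91 - 232 = -141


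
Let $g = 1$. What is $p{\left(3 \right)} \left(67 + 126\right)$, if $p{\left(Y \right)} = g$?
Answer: $193$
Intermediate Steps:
$p{\left(Y \right)} = 1$
$p{\left(3 \right)} \left(67 + 126\right) = 1 \left(67 + 126\right) = 1 \cdot 193 = 193$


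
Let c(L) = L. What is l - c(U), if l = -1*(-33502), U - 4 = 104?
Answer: 33394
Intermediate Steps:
U = 108 (U = 4 + 104 = 108)
l = 33502
l - c(U) = 33502 - 1*108 = 33502 - 108 = 33394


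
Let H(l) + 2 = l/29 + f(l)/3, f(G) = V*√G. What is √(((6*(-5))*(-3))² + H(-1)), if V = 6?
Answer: √(6810389 + 1682*I)/29 ≈ 89.989 + 0.011113*I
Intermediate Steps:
f(G) = 6*√G
H(l) = -2 + 2*√l + l/29 (H(l) = -2 + (l/29 + (6*√l)/3) = -2 + (l*(1/29) + (6*√l)*(⅓)) = -2 + (l/29 + 2*√l) = -2 + (2*√l + l/29) = -2 + 2*√l + l/29)
√(((6*(-5))*(-3))² + H(-1)) = √(((6*(-5))*(-3))² + (-2 + 2*√(-1) + (1/29)*(-1))) = √((-30*(-3))² + (-2 + 2*I - 1/29)) = √(90² + (-59/29 + 2*I)) = √(8100 + (-59/29 + 2*I)) = √(234841/29 + 2*I)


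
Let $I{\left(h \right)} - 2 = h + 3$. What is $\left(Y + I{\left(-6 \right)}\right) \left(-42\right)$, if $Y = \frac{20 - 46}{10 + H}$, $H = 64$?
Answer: $\frac{2100}{37} \approx 56.757$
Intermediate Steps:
$Y = - \frac{13}{37}$ ($Y = \frac{20 - 46}{10 + 64} = - \frac{26}{74} = \left(-26\right) \frac{1}{74} = - \frac{13}{37} \approx -0.35135$)
$I{\left(h \right)} = 5 + h$ ($I{\left(h \right)} = 2 + \left(h + 3\right) = 2 + \left(3 + h\right) = 5 + h$)
$\left(Y + I{\left(-6 \right)}\right) \left(-42\right) = \left(- \frac{13}{37} + \left(5 - 6\right)\right) \left(-42\right) = \left(- \frac{13}{37} - 1\right) \left(-42\right) = \left(- \frac{50}{37}\right) \left(-42\right) = \frac{2100}{37}$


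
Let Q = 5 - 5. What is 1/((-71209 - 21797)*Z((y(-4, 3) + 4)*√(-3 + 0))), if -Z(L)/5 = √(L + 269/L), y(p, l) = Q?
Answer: 3^(¼)*√221/(51385815*√(-I)) ≈ 2.6923e-7 + 2.6923e-7*I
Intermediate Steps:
Q = 0
y(p, l) = 0
Z(L) = -5*√(L + 269/L)
1/((-71209 - 21797)*Z((y(-4, 3) + 4)*√(-3 + 0))) = 1/((-71209 - 21797)*((-5*√((0 + 4)*√(-3 + 0) + 269/(((0 + 4)*√(-3 + 0))))))) = 1/((-93006)*((-5*√(4*√(-3) + 269/((4*√(-3))))))) = -(-1/(5*√(4*(I*√3) + 269/((4*(I*√3))))))/93006 = -(-1/(5*√(4*I*√3 + 269/((4*I*√3)))))/93006 = -(-1/(5*√(4*I*√3 + 269*(-I*√3/12))))/93006 = -(-1/(5*√(4*I*√3 - 269*I*√3/12)))/93006 = -(-2*3^(¼)*√221/(1105*√(-I)))/93006 = -(-1)*3^(¼)*√221/(51385815*√(-I)) = 3^(¼)*√221/(51385815*√(-I))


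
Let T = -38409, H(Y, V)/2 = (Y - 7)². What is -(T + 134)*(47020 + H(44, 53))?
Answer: 1904487450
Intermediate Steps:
H(Y, V) = 2*(-7 + Y)² (H(Y, V) = 2*(Y - 7)² = 2*(-7 + Y)²)
-(T + 134)*(47020 + H(44, 53)) = -(-38409 + 134)*(47020 + 2*(-7 + 44)²) = -(-38275)*(47020 + 2*37²) = -(-38275)*(47020 + 2*1369) = -(-38275)*(47020 + 2738) = -(-38275)*49758 = -1*(-1904487450) = 1904487450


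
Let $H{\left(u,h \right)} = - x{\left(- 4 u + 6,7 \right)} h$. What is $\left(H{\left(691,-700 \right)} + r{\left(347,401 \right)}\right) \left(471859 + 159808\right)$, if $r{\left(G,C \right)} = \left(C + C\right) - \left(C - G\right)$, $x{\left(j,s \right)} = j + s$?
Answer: $-1215928654984$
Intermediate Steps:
$r{\left(G,C \right)} = C + G$ ($r{\left(G,C \right)} = 2 C - \left(C - G\right) = C + G$)
$H{\left(u,h \right)} = - h \left(13 - 4 u\right)$ ($H{\left(u,h \right)} = - \left(\left(- 4 u + 6\right) + 7\right) h = - \left(\left(6 - 4 u\right) + 7\right) h = - \left(13 - 4 u\right) h = - h \left(13 - 4 u\right)$)
$\left(H{\left(691,-700 \right)} + r{\left(347,401 \right)}\right) \left(471859 + 159808\right) = \left(- 700 \left(-13 + 4 \cdot 691\right) + \left(401 + 347\right)\right) \left(471859 + 159808\right) = \left(- 700 \left(-13 + 2764\right) + 748\right) 631667 = \left(\left(-700\right) 2751 + 748\right) 631667 = \left(-1925700 + 748\right) 631667 = \left(-1924952\right) 631667 = -1215928654984$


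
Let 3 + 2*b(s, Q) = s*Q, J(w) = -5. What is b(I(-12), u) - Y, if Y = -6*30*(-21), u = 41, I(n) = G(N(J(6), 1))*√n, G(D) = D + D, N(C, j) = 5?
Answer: -7563/2 + 410*I*√3 ≈ -3781.5 + 710.14*I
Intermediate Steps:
G(D) = 2*D
I(n) = 10*√n (I(n) = (2*5)*√n = 10*√n)
b(s, Q) = -3/2 + Q*s/2 (b(s, Q) = -3/2 + (s*Q)/2 = -3/2 + (Q*s)/2 = -3/2 + Q*s/2)
Y = 3780 (Y = -180*(-21) = 3780)
b(I(-12), u) - Y = (-3/2 + (½)*41*(10*√(-12))) - 1*3780 = (-3/2 + (½)*41*(10*(2*I*√3))) - 3780 = (-3/2 + (½)*41*(20*I*√3)) - 3780 = (-3/2 + 410*I*√3) - 3780 = -7563/2 + 410*I*√3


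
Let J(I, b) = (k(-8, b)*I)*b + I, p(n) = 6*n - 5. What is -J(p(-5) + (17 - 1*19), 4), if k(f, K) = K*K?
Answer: 2405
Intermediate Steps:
p(n) = -5 + 6*n
k(f, K) = K²
J(I, b) = I + I*b³ (J(I, b) = (b²*I)*b + I = (I*b²)*b + I = I*b³ + I = I + I*b³)
-J(p(-5) + (17 - 1*19), 4) = -((-5 + 6*(-5)) + (17 - 1*19))*(1 + 4³) = -((-5 - 30) + (17 - 19))*(1 + 64) = -(-35 - 2)*65 = -(-37)*65 = -1*(-2405) = 2405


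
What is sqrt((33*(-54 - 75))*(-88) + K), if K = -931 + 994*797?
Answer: sqrt(1165903) ≈ 1079.8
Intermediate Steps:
K = 791287 (K = -931 + 792218 = 791287)
sqrt((33*(-54 - 75))*(-88) + K) = sqrt((33*(-54 - 75))*(-88) + 791287) = sqrt((33*(-129))*(-88) + 791287) = sqrt(-4257*(-88) + 791287) = sqrt(374616 + 791287) = sqrt(1165903)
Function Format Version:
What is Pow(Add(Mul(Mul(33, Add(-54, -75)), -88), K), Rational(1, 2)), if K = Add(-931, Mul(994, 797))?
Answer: Pow(1165903, Rational(1, 2)) ≈ 1079.8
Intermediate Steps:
K = 791287 (K = Add(-931, 792218) = 791287)
Pow(Add(Mul(Mul(33, Add(-54, -75)), -88), K), Rational(1, 2)) = Pow(Add(Mul(Mul(33, Add(-54, -75)), -88), 791287), Rational(1, 2)) = Pow(Add(Mul(Mul(33, -129), -88), 791287), Rational(1, 2)) = Pow(Add(Mul(-4257, -88), 791287), Rational(1, 2)) = Pow(Add(374616, 791287), Rational(1, 2)) = Pow(1165903, Rational(1, 2))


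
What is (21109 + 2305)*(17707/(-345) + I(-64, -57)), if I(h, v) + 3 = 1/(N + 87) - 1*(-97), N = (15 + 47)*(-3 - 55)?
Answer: 52592589916/52635 ≈ 9.9919e+5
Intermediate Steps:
N = -3596 (N = 62*(-58) = -3596)
I(h, v) = 329845/3509 (I(h, v) = -3 + (1/(-3596 + 87) - 1*(-97)) = -3 + (1/(-3509) + 97) = -3 + (-1/3509 + 97) = -3 + 340372/3509 = 329845/3509)
(21109 + 2305)*(17707/(-345) + I(-64, -57)) = (21109 + 2305)*(17707/(-345) + 329845/3509) = 23414*(17707*(-1/345) + 329845/3509) = 23414*(-17707/345 + 329845/3509) = 23414*(51662662/1210605) = 52592589916/52635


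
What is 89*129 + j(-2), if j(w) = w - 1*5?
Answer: 11474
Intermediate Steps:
j(w) = -5 + w (j(w) = w - 5 = -5 + w)
89*129 + j(-2) = 89*129 + (-5 - 2) = 11481 - 7 = 11474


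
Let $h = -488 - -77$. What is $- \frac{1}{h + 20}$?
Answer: $\frac{1}{391} \approx 0.0025575$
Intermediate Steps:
$h = -411$ ($h = -488 + 77 = -411$)
$- \frac{1}{h + 20} = - \frac{1}{-411 + 20} = - \frac{1}{-391} = \left(-1\right) \left(- \frac{1}{391}\right) = \frac{1}{391}$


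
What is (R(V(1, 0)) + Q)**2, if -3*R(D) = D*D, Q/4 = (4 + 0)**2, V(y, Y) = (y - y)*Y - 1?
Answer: 36481/9 ≈ 4053.4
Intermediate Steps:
V(y, Y) = -1 (V(y, Y) = 0*Y - 1 = 0 - 1 = -1)
Q = 64 (Q = 4*(4 + 0)**2 = 4*4**2 = 4*16 = 64)
R(D) = -D**2/3 (R(D) = -D*D/3 = -D**2/3)
(R(V(1, 0)) + Q)**2 = (-1/3*(-1)**2 + 64)**2 = (-1/3*1 + 64)**2 = (-1/3 + 64)**2 = (191/3)**2 = 36481/9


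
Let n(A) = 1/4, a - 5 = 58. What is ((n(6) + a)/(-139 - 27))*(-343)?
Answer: 86779/664 ≈ 130.69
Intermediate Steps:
a = 63 (a = 5 + 58 = 63)
n(A) = 1/4
((n(6) + a)/(-139 - 27))*(-343) = ((1/4 + 63)/(-139 - 27))*(-343) = ((253/4)/(-166))*(-343) = ((253/4)*(-1/166))*(-343) = -253/664*(-343) = 86779/664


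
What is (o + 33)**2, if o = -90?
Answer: 3249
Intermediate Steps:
(o + 33)**2 = (-90 + 33)**2 = (-57)**2 = 3249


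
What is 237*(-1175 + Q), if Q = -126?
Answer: -308337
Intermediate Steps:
237*(-1175 + Q) = 237*(-1175 - 126) = 237*(-1301) = -308337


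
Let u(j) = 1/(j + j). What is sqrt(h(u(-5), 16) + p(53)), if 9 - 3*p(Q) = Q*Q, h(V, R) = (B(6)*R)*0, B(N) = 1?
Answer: 20*I*sqrt(21)/3 ≈ 30.551*I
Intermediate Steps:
u(j) = 1/(2*j)
h(V, R) = 0 (h(V, R) = (1*R)*0 = R*0 = 0)
p(Q) = 3 - Q**2/3 (p(Q) = 3 - Q*Q/3 = 3 - Q**2/3)
sqrt(h(u(-5), 16) + p(53)) = sqrt(0 + (3 - 1/3*53**2)) = sqrt(0 + (3 - 1/3*2809)) = sqrt(0 + (3 - 2809/3)) = sqrt(0 - 2800/3) = sqrt(-2800/3) = 20*I*sqrt(21)/3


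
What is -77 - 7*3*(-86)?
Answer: 1729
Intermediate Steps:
-77 - 7*3*(-86) = -77 - 21*(-86) = -77 + 1806 = 1729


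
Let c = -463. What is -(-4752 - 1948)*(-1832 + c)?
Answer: -15376500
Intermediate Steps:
-(-4752 - 1948)*(-1832 + c) = -(-4752 - 1948)*(-1832 - 463) = -(-6700)*(-2295) = -1*15376500 = -15376500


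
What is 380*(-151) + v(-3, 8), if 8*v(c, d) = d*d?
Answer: -57372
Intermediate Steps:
v(c, d) = d²/8 (v(c, d) = (d*d)/8 = d²/8)
380*(-151) + v(-3, 8) = 380*(-151) + (⅛)*8² = -57380 + (⅛)*64 = -57380 + 8 = -57372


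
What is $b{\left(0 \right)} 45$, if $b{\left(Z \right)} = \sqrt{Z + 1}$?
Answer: $45$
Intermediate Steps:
$b{\left(Z \right)} = \sqrt{1 + Z}$
$b{\left(0 \right)} 45 = \sqrt{1 + 0} \cdot 45 = \sqrt{1} \cdot 45 = 1 \cdot 45 = 45$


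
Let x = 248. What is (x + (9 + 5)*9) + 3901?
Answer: 4275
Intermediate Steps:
(x + (9 + 5)*9) + 3901 = (248 + (9 + 5)*9) + 3901 = (248 + 14*9) + 3901 = (248 + 126) + 3901 = 374 + 3901 = 4275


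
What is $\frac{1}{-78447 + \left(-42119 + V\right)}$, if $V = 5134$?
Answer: $- \frac{1}{115432} \approx -8.6631 \cdot 10^{-6}$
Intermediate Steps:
$\frac{1}{-78447 + \left(-42119 + V\right)} = \frac{1}{-78447 + \left(-42119 + 5134\right)} = \frac{1}{-78447 - 36985} = \frac{1}{-115432} = - \frac{1}{115432}$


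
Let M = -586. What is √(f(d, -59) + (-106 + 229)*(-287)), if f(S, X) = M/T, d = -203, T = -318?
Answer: I*√892397994/159 ≈ 187.88*I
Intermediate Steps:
f(S, X) = 293/159 (f(S, X) = -586/(-318) = -586*(-1/318) = 293/159)
√(f(d, -59) + (-106 + 229)*(-287)) = √(293/159 + (-106 + 229)*(-287)) = √(293/159 + 123*(-287)) = √(293/159 - 35301) = √(-5612566/159) = I*√892397994/159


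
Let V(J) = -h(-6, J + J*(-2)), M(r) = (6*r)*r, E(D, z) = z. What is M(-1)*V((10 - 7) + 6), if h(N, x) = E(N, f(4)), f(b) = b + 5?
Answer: -54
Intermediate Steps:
f(b) = 5 + b
h(N, x) = 9 (h(N, x) = 5 + 4 = 9)
M(r) = 6*r²
V(J) = -9 (V(J) = -1*9 = -9)
M(-1)*V((10 - 7) + 6) = (6*(-1)²)*(-9) = (6*1)*(-9) = 6*(-9) = -54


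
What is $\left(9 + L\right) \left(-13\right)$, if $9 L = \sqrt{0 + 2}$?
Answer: $-117 - \frac{13 \sqrt{2}}{9} \approx -119.04$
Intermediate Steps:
$L = \frac{\sqrt{2}}{9}$ ($L = \frac{\sqrt{0 + 2}}{9} = \frac{\sqrt{2}}{9} \approx 0.15713$)
$\left(9 + L\right) \left(-13\right) = \left(9 + \frac{\sqrt{2}}{9}\right) \left(-13\right) = -117 - \frac{13 \sqrt{2}}{9}$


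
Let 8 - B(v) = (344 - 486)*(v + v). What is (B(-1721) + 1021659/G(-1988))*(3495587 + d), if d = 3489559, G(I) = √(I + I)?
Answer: -3414032018376 - 509745519801*I*√994/142 ≈ -3.414e+12 - 1.1318e+11*I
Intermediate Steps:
G(I) = √2*√I (G(I) = √(2*I) = √2*√I)
B(v) = 8 + 284*v (B(v) = 8 - (344 - 486)*(v + v) = 8 - (-142)*2*v = 8 - (-284)*v = 8 + 284*v)
(B(-1721) + 1021659/G(-1988))*(3495587 + d) = ((8 + 284*(-1721)) + 1021659/((√2*√(-1988))))*(3495587 + 3489559) = ((8 - 488764) + 1021659/((√2*(2*I*√497))))*6985146 = (-488756 + 1021659/((2*I*√994)))*6985146 = (-488756 + 1021659*(-I*√994/1988))*6985146 = (-488756 - 1021659*I*√994/1988)*6985146 = -3414032018376 - 509745519801*I*√994/142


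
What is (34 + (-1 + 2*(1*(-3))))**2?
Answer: 729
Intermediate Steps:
(34 + (-1 + 2*(1*(-3))))**2 = (34 + (-1 + 2*(-3)))**2 = (34 + (-1 - 6))**2 = (34 - 7)**2 = 27**2 = 729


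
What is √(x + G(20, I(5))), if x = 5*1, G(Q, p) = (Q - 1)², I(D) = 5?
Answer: √366 ≈ 19.131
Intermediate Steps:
G(Q, p) = (-1 + Q)²
x = 5
√(x + G(20, I(5))) = √(5 + (-1 + 20)²) = √(5 + 19²) = √(5 + 361) = √366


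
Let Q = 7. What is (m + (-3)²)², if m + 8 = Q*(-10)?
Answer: 4761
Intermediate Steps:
m = -78 (m = -8 + 7*(-10) = -8 - 70 = -78)
(m + (-3)²)² = (-78 + (-3)²)² = (-78 + 9)² = (-69)² = 4761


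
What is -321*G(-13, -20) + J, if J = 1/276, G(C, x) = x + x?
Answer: 3543841/276 ≈ 12840.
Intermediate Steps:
G(C, x) = 2*x
J = 1/276 ≈ 0.0036232
-321*G(-13, -20) + J = -642*(-20) + 1/276 = -321*(-40) + 1/276 = 12840 + 1/276 = 3543841/276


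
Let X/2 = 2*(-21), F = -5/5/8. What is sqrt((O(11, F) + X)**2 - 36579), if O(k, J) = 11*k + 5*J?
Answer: 5*I*sqrt(90255)/8 ≈ 187.77*I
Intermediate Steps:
F = -1/8 (F = -5*1/5*(1/8) = -1*1/8 = -1/8 ≈ -0.12500)
O(k, J) = 5*J + 11*k
X = -84 (X = 2*(2*(-21)) = 2*(-42) = -84)
sqrt((O(11, F) + X)**2 - 36579) = sqrt(((5*(-1/8) + 11*11) - 84)**2 - 36579) = sqrt(((-5/8 + 121) - 84)**2 - 36579) = sqrt((963/8 - 84)**2 - 36579) = sqrt((291/8)**2 - 36579) = sqrt(84681/64 - 36579) = sqrt(-2256375/64) = 5*I*sqrt(90255)/8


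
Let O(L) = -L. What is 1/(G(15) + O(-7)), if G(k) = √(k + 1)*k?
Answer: 1/67 ≈ 0.014925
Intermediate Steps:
G(k) = k*√(1 + k) (G(k) = √(1 + k)*k = k*√(1 + k))
1/(G(15) + O(-7)) = 1/(15*√(1 + 15) - 1*(-7)) = 1/(15*√16 + 7) = 1/(15*4 + 7) = 1/(60 + 7) = 1/67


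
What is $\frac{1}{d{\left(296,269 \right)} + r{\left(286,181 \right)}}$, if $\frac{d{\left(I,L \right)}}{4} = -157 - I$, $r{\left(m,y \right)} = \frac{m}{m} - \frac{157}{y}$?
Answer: $- \frac{181}{327948} \approx -0.00055192$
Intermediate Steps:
$r{\left(m,y \right)} = 1 - \frac{157}{y}$
$d{\left(I,L \right)} = -628 - 4 I$ ($d{\left(I,L \right)} = 4 \left(-157 - I\right) = -628 - 4 I$)
$\frac{1}{d{\left(296,269 \right)} + r{\left(286,181 \right)}} = \frac{1}{\left(-628 - 1184\right) + \frac{-157 + 181}{181}} = \frac{1}{\left(-628 - 1184\right) + \frac{1}{181} \cdot 24} = \frac{1}{-1812 + \frac{24}{181}} = \frac{1}{- \frac{327948}{181}} = - \frac{181}{327948}$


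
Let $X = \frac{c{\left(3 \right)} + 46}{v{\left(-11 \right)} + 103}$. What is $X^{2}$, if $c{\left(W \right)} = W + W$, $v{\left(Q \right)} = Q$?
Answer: $\frac{169}{529} \approx 0.31947$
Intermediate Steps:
$c{\left(W \right)} = 2 W$
$X = \frac{13}{23}$ ($X = \frac{2 \cdot 3 + 46}{-11 + 103} = \frac{6 + 46}{92} = 52 \cdot \frac{1}{92} = \frac{13}{23} \approx 0.56522$)
$X^{2} = \left(\frac{13}{23}\right)^{2} = \frac{169}{529}$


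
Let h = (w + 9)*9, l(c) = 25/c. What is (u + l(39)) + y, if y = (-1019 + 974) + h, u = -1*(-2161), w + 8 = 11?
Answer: 86761/39 ≈ 2224.6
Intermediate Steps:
w = 3 (w = -8 + 11 = 3)
h = 108 (h = (3 + 9)*9 = 12*9 = 108)
u = 2161
y = 63 (y = (-1019 + 974) + 108 = -45 + 108 = 63)
(u + l(39)) + y = (2161 + 25/39) + 63 = 84304/39 + 63 = 86761/39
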